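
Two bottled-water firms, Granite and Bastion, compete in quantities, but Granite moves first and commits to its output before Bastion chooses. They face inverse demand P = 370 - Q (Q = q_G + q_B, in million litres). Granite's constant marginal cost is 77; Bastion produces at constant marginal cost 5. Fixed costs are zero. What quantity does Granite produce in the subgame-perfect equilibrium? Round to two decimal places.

110.50

Solve by backward induction. Given q_G, the follower Bastion maximises π_B = (370 - q_G - q_B)q_B - 5q_B.
∂π_B/∂q_B = 365 - q_G - 2q_B = 0 gives the reaction function q_B = (365 - q_G)/2.
Granite substitutes q_B(q_G) into its own profit: π_G = q_G(370 - q_G - (365 - q_G)/2) - 77q_G = (375/2 - (1/2)q_G)q_G - 77q_G.
The leader's first-order condition 221/2 - q_G = 0 yields q_G = 221/2.
Then q_B = (365 - 221/2)/2 = 509/4.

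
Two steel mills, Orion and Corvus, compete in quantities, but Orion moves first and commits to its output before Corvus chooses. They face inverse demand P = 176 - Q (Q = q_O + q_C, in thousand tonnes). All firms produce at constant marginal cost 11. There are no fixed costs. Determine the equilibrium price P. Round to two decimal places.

52.25

The follower Corvus best-responds to any q_O: π_C = (176 - Q)q_C - 11q_C.
Follower FOC: 165 - q_O - 2q_C = 0, so q_C(q_O) = (165 - q_O)/2.
The leader anticipates this reaction. Substituting into P = 176 - Q gives P = 187/2 - (1/2)q_O, so π_O = (187/2 - (1/2)q_O)q_O - 11q_O.
Maximising: ∂π_O/∂q_O = 165/2 - q_O = 0, giving q_O = 165/2.
Then q_C = (165 - 165/2)/2 = 165/4.
Total output Q = 495/4, so price P = 176 - 495/4 = 209/4.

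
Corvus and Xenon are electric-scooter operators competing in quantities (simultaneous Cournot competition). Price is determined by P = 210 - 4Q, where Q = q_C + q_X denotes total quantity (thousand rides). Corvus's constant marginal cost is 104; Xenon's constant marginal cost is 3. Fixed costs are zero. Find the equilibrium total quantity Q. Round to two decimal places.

26.08

Corvus's profit: π_C = (210 - 4Q)q_C - (104q_C). Setting ∂π_C/∂q_C = 0: 106 - 8q_C - 4(q_X) = 0.
Xenon's profit: π_X = (210 - 4Q)q_X - (3q_X). Setting ∂π_X/∂q_X = 0: 207 - 8q_X - 4(q_C) = 0.
So q_C = (106 - 4q_X)/8 and q_X = (207 - 4q_C)/8.
Solving the pair: q_C = 5/12, q_X = 77/3.
Total output Q = 5/12 + 77/3 = 313/12.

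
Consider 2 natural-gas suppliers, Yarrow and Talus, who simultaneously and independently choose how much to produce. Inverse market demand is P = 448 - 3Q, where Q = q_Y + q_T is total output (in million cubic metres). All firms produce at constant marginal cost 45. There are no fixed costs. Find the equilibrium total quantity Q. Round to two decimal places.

Each firm earns π_i = (448 - 3Q)q_i - 45q_i.
First-order condition (treating rivals' output as given): 403 - 6q_i - 3q_j = 0.
By symmetry each firm produces the same amount; substituting q_j = q_i yields q_i = 403/9.
Total output Q = 403/9 + 403/9 = 806/9.

89.56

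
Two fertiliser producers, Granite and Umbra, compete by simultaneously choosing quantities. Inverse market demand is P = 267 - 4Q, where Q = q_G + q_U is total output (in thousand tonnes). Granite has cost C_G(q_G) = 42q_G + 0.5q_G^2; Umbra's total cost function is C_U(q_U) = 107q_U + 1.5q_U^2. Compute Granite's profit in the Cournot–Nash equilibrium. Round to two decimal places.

2199.52

Granite's profit: π_G = (267 - 4Q)q_G - (42q_G + (1/2)q_G²). Setting ∂π_G/∂q_G = 0: 225 - 9q_G - 4(q_U) = 0.
Umbra's first-order condition: 160 - 11q_U - 4(q_G) = 0.
Rearranging gives the reaction functions q_G = (225 - 4q_U)/9 and q_U = (160 - 4q_G)/11.
Substituting one into the other gives q_G = 1835/83 and q_U = 540/83.
Price P = 267 - 4·28.6145 = 152.5422.
Granite's profit: 152.5422·(1835/83) - 42·(1835/83) - (1/2)(1835/83)² = 2199.5228.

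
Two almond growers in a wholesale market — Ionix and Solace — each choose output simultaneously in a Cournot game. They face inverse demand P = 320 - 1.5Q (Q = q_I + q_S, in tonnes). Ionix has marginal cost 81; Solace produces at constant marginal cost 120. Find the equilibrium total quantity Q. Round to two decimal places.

Ionix's profit: π_I = (320 - 1.5Q)q_I - (81q_I). Setting ∂π_I/∂q_I = 0: 239 - 3q_I - (3/2)(q_S) = 0.
Solace's profit: π_S = (320 - 1.5Q)q_S - (120q_S). Setting ∂π_S/∂q_S = 0: 200 - 3q_S - (3/2)(q_I) = 0.
Rearranging gives the reaction functions q_I = (239 - (3/2)q_S)/3 and q_S = (200 - (3/2)q_I)/3.
Substituting one into the other gives q_I = 556/9 and q_S = 322/9.
Total output Q = 556/9 + 322/9 = 878/9.

97.56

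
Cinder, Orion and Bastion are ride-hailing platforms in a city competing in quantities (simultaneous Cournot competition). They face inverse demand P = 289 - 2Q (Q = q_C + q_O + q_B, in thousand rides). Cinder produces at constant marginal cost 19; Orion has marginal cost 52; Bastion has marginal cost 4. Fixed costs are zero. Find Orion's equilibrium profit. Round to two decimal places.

Cinder's profit: π_C = (289 - 2Q)q_C - (19q_C). Setting ∂π_C/∂q_C = 0: 270 - 4q_C - 2(q_O + q_B) = 0.
Orion's profit: π_O = (289 - 2Q)q_O - (52q_O). Setting ∂π_O/∂q_O = 0: 237 - 4q_O - 2(q_C + q_B) = 0.
Bastion's first-order condition: 285 - 4q_B - 2(q_C + q_O) = 0.
Adding the 3 first-order conditions: 792 − 8Q = 0, so Q = 99.
Back-substituting: q_C = (270 − 198)/2 = 36, q_O = (237 − 198)/2 = 39/2, q_B = (285 − 198)/2 = 87/2.
Price P = 289 - 2·99 = 91.
Orion's profit: (91 - 52)·(39/2) = 1521/2.

760.50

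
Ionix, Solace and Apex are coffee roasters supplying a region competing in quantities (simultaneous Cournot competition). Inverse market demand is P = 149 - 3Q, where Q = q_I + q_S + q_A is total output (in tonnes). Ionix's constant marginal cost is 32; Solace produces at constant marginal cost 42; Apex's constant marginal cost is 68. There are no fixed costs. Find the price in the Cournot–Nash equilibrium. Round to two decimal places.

Ionix's profit: π_I = (149 - 3Q)q_I - (32q_I). Setting ∂π_I/∂q_I = 0: 117 - 6q_I - 3(q_S + q_A) = 0.
Solace's first-order condition: 107 - 6q_S - 3(q_I + q_A) = 0.
Apex's first-order condition: 81 - 6q_A - 3(q_I + q_S) = 0.
Adding the 3 first-order conditions: 305 − 12Q = 0, so Q = 305/12.
Back-substituting: q_I = (117 − 305/4)/3 = 163/12, q_S = (107 − 305/4)/3 = 41/4, q_A = (81 − 305/4)/3 = 19/12.
Total output Q = 305/12, so price P = 149 - 3·(305/12) = 291/4.

72.75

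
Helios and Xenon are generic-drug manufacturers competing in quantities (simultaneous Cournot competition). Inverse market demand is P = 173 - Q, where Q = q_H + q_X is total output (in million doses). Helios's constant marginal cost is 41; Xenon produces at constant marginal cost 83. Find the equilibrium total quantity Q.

74

Helios's profit: π_H = (173 - Q)q_H - (41q_H). Setting ∂π_H/∂q_H = 0: 132 - 2q_H - (q_X) = 0.
Xenon's profit: π_X = (173 - Q)q_X - (83q_X). Setting ∂π_X/∂q_X = 0: 90 - 2q_X - (q_H) = 0.
Best responses: q_H = (132 - q_X)/2, q_X = (90 - q_H)/2.
Solving the pair: q_H = 58, q_X = 16.
Total output Q = 58 + 16 = 74.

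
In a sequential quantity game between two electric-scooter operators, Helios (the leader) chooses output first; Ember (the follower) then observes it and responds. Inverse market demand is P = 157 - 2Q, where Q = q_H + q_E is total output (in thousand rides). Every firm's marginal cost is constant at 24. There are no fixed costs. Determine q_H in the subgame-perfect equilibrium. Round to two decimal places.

33.25

The follower Ember best-responds to any q_H: π_E = (157 - 2Q)q_E - 24q_E.
Setting the follower's marginal profit to zero, 133 - 2q_H - 4q_E = 0, i.e. q_E = (133 - 2q_H)/4.
The leader anticipates this reaction. Substituting into P = 157 - 2Q gives P = 181/2 - q_H, so π_H = (181/2 - q_H)q_H - 24q_H.
Maximising: ∂π_H/∂q_H = 133/2 - 2q_H = 0, giving q_H = 133/4.
Then q_E = (133 - 2·(133/4))/4 = 133/8.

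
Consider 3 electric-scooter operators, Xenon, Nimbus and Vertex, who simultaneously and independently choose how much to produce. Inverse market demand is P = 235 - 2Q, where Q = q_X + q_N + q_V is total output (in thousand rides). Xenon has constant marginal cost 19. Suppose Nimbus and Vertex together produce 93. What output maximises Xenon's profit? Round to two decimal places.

With rivals' combined output fixed at 93, Xenon's profit is π_X = (235 - 2·93 - 2q_X)q_X - (19q_X) = (49 - 2q_X)q_X - (19q_X).
∂π_X/∂q_X = 30 - 4q_X = 0, so q_X = 15/2.

7.50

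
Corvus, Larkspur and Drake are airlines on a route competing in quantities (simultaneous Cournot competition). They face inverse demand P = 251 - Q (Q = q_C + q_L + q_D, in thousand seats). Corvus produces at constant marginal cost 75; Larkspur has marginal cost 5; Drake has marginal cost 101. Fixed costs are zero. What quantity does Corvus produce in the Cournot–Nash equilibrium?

Corvus's profit: π_C = (251 - Q)q_C - (75q_C). Setting ∂π_C/∂q_C = 0: 176 - 2q_C - (q_L + q_D) = 0.
Larkspur's profit: π_L = (251 - Q)q_L - (5q_L). Setting ∂π_L/∂q_L = 0: 246 - 2q_L - (q_C + q_D) = 0.
Drake's profit: π_D = (251 - Q)q_D - (101q_D). Setting ∂π_D/∂q_D = 0: 150 - 2q_D - (q_C + q_L) = 0.
Summing all 3 equations gives 572 − 4Q = 0, hence Q = 143.
Back-substituting: q_C = (176 − 143) = 33, q_L = (246 − 143) = 103, q_D = (150 − 143) = 7.

33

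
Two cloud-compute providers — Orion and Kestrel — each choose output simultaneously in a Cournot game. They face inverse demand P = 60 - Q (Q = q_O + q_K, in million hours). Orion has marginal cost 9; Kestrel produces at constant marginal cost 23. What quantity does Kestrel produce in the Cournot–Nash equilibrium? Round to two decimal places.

Orion's profit: π_O = (60 - Q)q_O - (9q_O). Setting ∂π_O/∂q_O = 0: 51 - 2q_O - (q_K) = 0.
Kestrel's profit: π_K = (60 - Q)q_K - (23q_K). Setting ∂π_K/∂q_K = 0: 37 - 2q_K - (q_O) = 0.
Best responses: q_O = (51 - q_K)/2, q_K = (37 - q_O)/2.
Solving the pair: q_O = 65/3, q_K = 23/3.

7.67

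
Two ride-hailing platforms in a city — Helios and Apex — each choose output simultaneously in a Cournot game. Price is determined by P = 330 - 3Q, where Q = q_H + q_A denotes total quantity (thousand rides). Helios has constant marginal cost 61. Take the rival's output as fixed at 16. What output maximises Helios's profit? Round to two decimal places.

36.83

With the rival's output fixed at 16, Helios's profit is π_H = (330 - 3·16 - 3q_H)q_H - (61q_H) = (282 - 3q_H)q_H - (61q_H).
∂π_H/∂q_H = 221 - 6q_H = 0, so q_H = 221/6.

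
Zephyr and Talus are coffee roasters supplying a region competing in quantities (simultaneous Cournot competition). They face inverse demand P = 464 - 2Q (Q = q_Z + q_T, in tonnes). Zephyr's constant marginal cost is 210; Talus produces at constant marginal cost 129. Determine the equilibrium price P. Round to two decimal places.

Zephyr's profit: π_Z = (464 - 2Q)q_Z - (210q_Z). Setting ∂π_Z/∂q_Z = 0: 254 - 4q_Z - 2(q_T) = 0.
Talus's first-order condition: 335 - 4q_T - 2(q_Z) = 0.
Best responses: q_Z = (254 - 2q_T)/4, q_T = (335 - 2q_Z)/4.
Substituting one into the other gives q_Z = 173/6 and q_T = 208/3.
Total output Q = 589/6, so price P = 464 - 2·(589/6) = 803/3.

267.67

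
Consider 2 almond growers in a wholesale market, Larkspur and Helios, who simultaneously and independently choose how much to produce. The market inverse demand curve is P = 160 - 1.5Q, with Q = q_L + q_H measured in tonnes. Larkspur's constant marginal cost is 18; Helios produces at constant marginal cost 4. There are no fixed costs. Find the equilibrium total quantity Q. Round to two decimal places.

66.22

Larkspur's profit: π_L = (160 - 1.5Q)q_L - (18q_L). Setting ∂π_L/∂q_L = 0: 142 - 3q_L - (3/2)(q_H) = 0.
Helios's first-order condition: 156 - 3q_H - (3/2)(q_L) = 0.
Rearranging gives the reaction functions q_L = (142 - (3/2)q_H)/3 and q_H = (156 - (3/2)q_L)/3.
Solving the pair: q_L = 256/9, q_H = 340/9.
Total output Q = 256/9 + 340/9 = 596/9.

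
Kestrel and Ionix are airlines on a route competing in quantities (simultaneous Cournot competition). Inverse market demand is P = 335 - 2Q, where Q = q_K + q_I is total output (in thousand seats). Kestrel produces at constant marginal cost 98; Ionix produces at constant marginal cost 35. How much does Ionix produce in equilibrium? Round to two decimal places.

Kestrel's profit: π_K = (335 - 2Q)q_K - (98q_K). Setting ∂π_K/∂q_K = 0: 237 - 4q_K - 2(q_I) = 0.
Ionix's profit: π_I = (335 - 2Q)q_I - (35q_I). Setting ∂π_I/∂q_I = 0: 300 - 4q_I - 2(q_K) = 0.
So q_K = (237 - 2q_I)/4 and q_I = (300 - 2q_K)/4.
Solving the pair: q_K = 29, q_I = 121/2.

60.50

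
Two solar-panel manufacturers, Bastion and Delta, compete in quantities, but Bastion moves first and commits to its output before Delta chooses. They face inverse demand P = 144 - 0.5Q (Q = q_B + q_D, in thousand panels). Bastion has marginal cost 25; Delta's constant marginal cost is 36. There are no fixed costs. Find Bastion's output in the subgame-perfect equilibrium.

Solve by backward induction. Given q_B, the follower Delta maximises π_D = (144 - (1/2)q_B - (1/2)q_D)q_D - 36q_D.
Follower FOC: 108 - (1/2)q_B - q_D = 0, so q_D(q_B) = (108 - (1/2)q_B).
The leader anticipates this reaction. Substituting into P = 144 - 0.5Q gives P = 90 - (1/4)q_B, so π_B = (90 - (1/4)q_B)q_B - 25q_B.
Maximising: ∂π_B/∂q_B = 65 - (1/2)q_B = 0, giving q_B = 130.
Then q_D = (108 - (1/2)·130) = 43.

130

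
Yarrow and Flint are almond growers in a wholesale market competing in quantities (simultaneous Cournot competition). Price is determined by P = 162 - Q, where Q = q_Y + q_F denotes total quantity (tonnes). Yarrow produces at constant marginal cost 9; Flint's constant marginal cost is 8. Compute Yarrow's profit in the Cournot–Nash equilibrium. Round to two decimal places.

2567.11

Yarrow's profit: π_Y = (162 - Q)q_Y - (9q_Y). Setting ∂π_Y/∂q_Y = 0: 153 - 2q_Y - (q_F) = 0.
Flint's profit: π_F = (162 - Q)q_F - (8q_F). Setting ∂π_F/∂q_F = 0: 154 - 2q_F - (q_Y) = 0.
So q_Y = (153 - q_F)/2 and q_F = (154 - q_Y)/2.
Substituting one into the other gives q_Y = 152/3 and q_F = 155/3.
Price P = 162 - 307/3 = 179/3.
Yarrow's profit: (179/3 - 9)·(152/3) = 2567.1111.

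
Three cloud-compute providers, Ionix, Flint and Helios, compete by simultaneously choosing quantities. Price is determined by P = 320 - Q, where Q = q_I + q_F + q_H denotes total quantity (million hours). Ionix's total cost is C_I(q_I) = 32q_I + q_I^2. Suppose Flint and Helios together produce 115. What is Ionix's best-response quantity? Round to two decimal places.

43.25

With rivals' combined output fixed at 115, Ionix's profit is π_I = (320 - 115 - q_I)q_I - (32q_I + q_I²) = (205 - q_I)q_I - (32q_I + q_I²).
∂π_I/∂q_I = 173 - 4q_I = 0, so q_I = 173/4.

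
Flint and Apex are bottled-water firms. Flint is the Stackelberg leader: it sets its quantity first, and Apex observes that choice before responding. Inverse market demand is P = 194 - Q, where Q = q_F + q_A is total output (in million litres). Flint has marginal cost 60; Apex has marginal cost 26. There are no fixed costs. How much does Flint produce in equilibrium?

The follower Apex best-responds to any q_F: π_A = (194 - Q)q_A - 26q_A.
Setting the follower's marginal profit to zero, 168 - q_F - 2q_A = 0, i.e. q_A = (168 - q_F)/2.
The leader anticipates this reaction. Substituting into P = 194 - Q gives P = 110 - (1/2)q_F, so π_F = (110 - (1/2)q_F)q_F - 60q_F.
Maximising: ∂π_F/∂q_F = 50 - q_F = 0, giving q_F = 50.
Then q_A = (168 - 50)/2 = 59.

50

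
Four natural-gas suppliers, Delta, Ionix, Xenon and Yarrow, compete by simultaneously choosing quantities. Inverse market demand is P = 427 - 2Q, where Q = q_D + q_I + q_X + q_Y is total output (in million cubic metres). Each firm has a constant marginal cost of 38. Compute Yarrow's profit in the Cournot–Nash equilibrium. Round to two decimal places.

Each firm earns π_i = (427 - 2Q)q_i - 38q_i.
First-order condition (treating rivals' output as given): 389 - 4q_i - 2·Σ_{j≠i} q_j = 0.
With identical firms every q_j equals q_i, so Σ_{j≠i} q_j = 3q_i and 389 = 10q_i, giving q_i = 389/10.
Price P = 427 - 2·(778/5) = 579/5.
Yarrow's profit: (579/5 - 38)·(389/10) = 3026.4200.

3026.42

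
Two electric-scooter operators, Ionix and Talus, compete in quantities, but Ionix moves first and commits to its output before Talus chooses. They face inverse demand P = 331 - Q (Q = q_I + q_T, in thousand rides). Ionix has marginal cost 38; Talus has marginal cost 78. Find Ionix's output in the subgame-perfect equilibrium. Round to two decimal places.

166.50

The follower Talus best-responds to any q_I: π_T = (331 - Q)q_T - 78q_T.
Follower FOC: 253 - q_I - 2q_T = 0, so q_T(q_I) = (253 - q_I)/2.
The leader anticipates this reaction. Substituting into P = 331 - Q gives P = 409/2 - (1/2)q_I, so π_I = (409/2 - (1/2)q_I)q_I - 38q_I.
Leader FOC: 333/2 - q_I = 0, so q_I = 333/2.
Then q_T = (253 - 333/2)/2 = 173/4.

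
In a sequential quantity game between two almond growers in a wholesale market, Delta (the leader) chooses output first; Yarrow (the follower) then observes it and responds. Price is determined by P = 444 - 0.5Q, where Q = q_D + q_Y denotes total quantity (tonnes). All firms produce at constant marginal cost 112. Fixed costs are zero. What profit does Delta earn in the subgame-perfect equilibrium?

27556

Solve by backward induction. Given q_D, the follower Yarrow maximises π_Y = (444 - (1/2)q_D - (1/2)q_Y)q_Y - 112q_Y.
Setting the follower's marginal profit to zero, 332 - (1/2)q_D - q_Y = 0, i.e. q_Y = (332 - (1/2)q_D).
The leader anticipates this reaction. Substituting into P = 444 - 0.5Q gives P = 278 - (1/4)q_D, so π_D = (278 - (1/4)q_D)q_D - 112q_D.
The leader's first-order condition 166 - (1/2)q_D = 0 yields q_D = 332.
Then q_Y = (332 - (1/2)·332) = 166.
Price P = 444 - (1/2)·498 = 195.
Delta's profit: (195 - 112)·332 = 27556.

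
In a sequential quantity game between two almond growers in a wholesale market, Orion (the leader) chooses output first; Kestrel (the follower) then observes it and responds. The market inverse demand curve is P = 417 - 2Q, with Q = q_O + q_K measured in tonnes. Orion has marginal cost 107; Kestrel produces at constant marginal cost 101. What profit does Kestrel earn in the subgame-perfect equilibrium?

The follower Kestrel best-responds to any q_O: π_K = (417 - 2Q)q_K - 101q_K.
Setting the follower's marginal profit to zero, 316 - 2q_O - 4q_K = 0, i.e. q_K = (316 - 2q_O)/4.
Orion substitutes q_K(q_O) into its own profit: π_O = q_O(417 - 2q_O - (316 - 2q_O)/2) - 107q_O = (259 - q_O)q_O - 107q_O.
The leader's first-order condition 152 - 2q_O = 0 yields q_O = 76.
Then q_K = (316 - 2·76)/4 = 41.
Price P = 417 - 2·117 = 183.
Kestrel's profit: (183 - 101)·41 = 3362.

3362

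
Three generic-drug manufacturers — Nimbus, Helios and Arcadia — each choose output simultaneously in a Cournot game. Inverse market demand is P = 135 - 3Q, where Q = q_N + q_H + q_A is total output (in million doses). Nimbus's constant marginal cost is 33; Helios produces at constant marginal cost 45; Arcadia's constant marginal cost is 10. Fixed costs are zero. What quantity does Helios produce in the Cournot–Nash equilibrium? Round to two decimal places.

Nimbus's profit: π_N = (135 - 3Q)q_N - (33q_N). Setting ∂π_N/∂q_N = 0: 102 - 6q_N - 3(q_H + q_A) = 0.
Helios's first-order condition: 90 - 6q_H - 3(q_N + q_A) = 0.
Arcadia's first-order condition: 125 - 6q_A - 3(q_N + q_H) = 0.
Adding the 3 first-order conditions: 317 − 12Q = 0, so Q = 317/12.
Back-substituting: q_N = (102 − 317/4)/3 = 91/12, q_H = (90 − 317/4)/3 = 43/12, q_A = (125 − 317/4)/3 = 61/4.

3.58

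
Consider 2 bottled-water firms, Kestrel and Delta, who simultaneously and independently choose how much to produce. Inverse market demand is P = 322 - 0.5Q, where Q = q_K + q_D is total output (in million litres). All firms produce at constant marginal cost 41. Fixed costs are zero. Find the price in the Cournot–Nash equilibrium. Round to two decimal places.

A representative firm's profit is π_i = q_i(322 - 0.5Q) - 41q_i.
Setting ∂π_i/∂q_i = 0 with rivals' quantities fixed: 281 - q_i - (1/2)q_j = 0.
With identical firms every q_j equals q_i, so q_j = q_i and 281 = (3/2)q_i, giving q_i = 562/3.
Total output Q = 1124/3, so price P = 322 - (1/2)·(1124/3) = 404/3.

134.67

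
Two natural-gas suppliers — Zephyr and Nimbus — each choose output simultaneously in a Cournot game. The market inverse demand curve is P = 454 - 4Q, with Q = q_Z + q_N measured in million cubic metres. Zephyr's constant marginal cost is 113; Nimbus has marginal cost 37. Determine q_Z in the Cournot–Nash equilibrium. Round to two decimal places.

22.08

Zephyr's profit: π_Z = (454 - 4Q)q_Z - (113q_Z). Setting ∂π_Z/∂q_Z = 0: 341 - 8q_Z - 4(q_N) = 0.
Nimbus's first-order condition: 417 - 8q_N - 4(q_Z) = 0.
Rearranging gives the reaction functions q_Z = (341 - 4q_N)/8 and q_N = (417 - 4q_Z)/8.
Solving the pair: q_Z = 265/12, q_N = 493/12.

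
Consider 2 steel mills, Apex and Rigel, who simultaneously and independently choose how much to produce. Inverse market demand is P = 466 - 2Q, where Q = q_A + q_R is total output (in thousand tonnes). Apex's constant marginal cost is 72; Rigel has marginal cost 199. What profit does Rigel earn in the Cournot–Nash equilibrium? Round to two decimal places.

Apex's profit: π_A = (466 - 2Q)q_A - (72q_A). Setting ∂π_A/∂q_A = 0: 394 - 4q_A - 2(q_R) = 0.
Rigel's first-order condition: 267 - 4q_R - 2(q_A) = 0.
Best responses: q_A = (394 - 2q_R)/4, q_R = (267 - 2q_A)/4.
Solving the pair: q_A = 521/6, q_R = 70/3.
Price P = 466 - 2·(661/6) = 737/3.
Rigel's profit: (737/3 - 199)·(70/3) = 1088.8889.

1088.89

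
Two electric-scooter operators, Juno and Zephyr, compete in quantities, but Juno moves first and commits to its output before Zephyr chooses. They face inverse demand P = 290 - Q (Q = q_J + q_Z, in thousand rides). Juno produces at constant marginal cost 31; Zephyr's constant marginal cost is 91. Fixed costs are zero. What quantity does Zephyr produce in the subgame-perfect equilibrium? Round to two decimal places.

The follower Zephyr best-responds to any q_J: π_Z = (290 - Q)q_Z - 91q_Z.
∂π_Z/∂q_Z = 199 - q_J - 2q_Z = 0 gives the reaction function q_Z = (199 - q_J)/2.
The leader anticipates this reaction. Substituting into P = 290 - Q gives P = 381/2 - (1/2)q_J, so π_J = (381/2 - (1/2)q_J)q_J - 31q_J.
The leader's first-order condition 319/2 - q_J = 0 yields q_J = 319/2.
Then q_Z = (199 - 319/2)/2 = 79/4.

19.75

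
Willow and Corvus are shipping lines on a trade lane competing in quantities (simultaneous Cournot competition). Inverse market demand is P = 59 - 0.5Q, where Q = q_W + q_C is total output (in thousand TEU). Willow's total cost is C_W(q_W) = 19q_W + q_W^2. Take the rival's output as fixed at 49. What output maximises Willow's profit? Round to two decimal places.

5.17

With the rival's output fixed at 49, Willow's profit is π_W = (59 - (1/2)·49 - (1/2)q_W)q_W - (19q_W + q_W²) = (69/2 - (1/2)q_W)q_W - (19q_W + q_W²).
∂π_W/∂q_W = 31/2 - 3q_W = 0, so q_W = 31/6.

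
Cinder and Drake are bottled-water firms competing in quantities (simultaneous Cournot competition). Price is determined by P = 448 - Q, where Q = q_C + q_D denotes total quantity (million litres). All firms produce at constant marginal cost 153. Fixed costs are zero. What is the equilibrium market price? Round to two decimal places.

251.33

A representative firm's profit is π_i = q_i(448 - Q) - 153q_i.
Setting ∂π_i/∂q_i = 0 with rivals' quantities fixed: 295 - 2q_i - q_j = 0.
With identical firms every q_j equals q_i, so q_j = q_i and 295 = 3q_i, giving q_i = 295/3.
Total output Q = 590/3, so price P = 448 - 590/3 = 754/3.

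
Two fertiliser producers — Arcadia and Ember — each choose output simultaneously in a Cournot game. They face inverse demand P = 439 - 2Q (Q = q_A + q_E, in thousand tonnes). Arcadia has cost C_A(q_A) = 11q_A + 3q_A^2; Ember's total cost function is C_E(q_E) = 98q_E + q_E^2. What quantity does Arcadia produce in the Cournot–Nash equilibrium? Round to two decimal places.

33.68

Arcadia's profit: π_A = (439 - 2Q)q_A - (11q_A + 3q_A²). Setting ∂π_A/∂q_A = 0: 428 - 10q_A - 2(q_E) = 0.
Ember's profit: π_E = (439 - 2Q)q_E - (98q_E + q_E²). Setting ∂π_E/∂q_E = 0: 341 - 6q_E - 2(q_A) = 0.
Best responses: q_A = (428 - 2q_E)/10, q_E = (341 - 2q_A)/6.
Solving the pair: q_A = 943/28, q_E = 1277/28.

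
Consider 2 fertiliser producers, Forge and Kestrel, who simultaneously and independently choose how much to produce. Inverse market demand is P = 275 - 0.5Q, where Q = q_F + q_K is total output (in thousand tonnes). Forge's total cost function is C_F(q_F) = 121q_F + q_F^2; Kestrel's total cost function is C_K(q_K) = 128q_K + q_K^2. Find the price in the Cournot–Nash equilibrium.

Forge's profit: π_F = (275 - 0.5Q)q_F - (121q_F + q_F²). Setting ∂π_F/∂q_F = 0: 154 - 3q_F - (1/2)(q_K) = 0.
Kestrel's profit: π_K = (275 - 0.5Q)q_K - (128q_K + q_K²). Setting ∂π_K/∂q_K = 0: 147 - 3q_K - (1/2)(q_F) = 0.
Rearranging gives the reaction functions q_F = (154 - (1/2)q_K)/3 and q_K = (147 - (1/2)q_F)/3.
Substituting one into the other gives q_F = 222/5 and q_K = 208/5.
Total output Q = 86, so price P = 275 - (1/2)·86 = 232.

232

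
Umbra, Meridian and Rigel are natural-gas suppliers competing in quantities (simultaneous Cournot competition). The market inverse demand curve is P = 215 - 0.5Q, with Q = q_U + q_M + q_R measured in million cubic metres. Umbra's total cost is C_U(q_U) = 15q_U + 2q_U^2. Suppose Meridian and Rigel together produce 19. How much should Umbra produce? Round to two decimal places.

With rivals' combined output fixed at 19, Umbra's profit is π_U = (215 - (1/2)·19 - (1/2)q_U)q_U - (15q_U + 2q_U²) = (411/2 - (1/2)q_U)q_U - (15q_U + 2q_U²).
∂π_U/∂q_U = 381/2 - 5q_U = 0, so q_U = 381/10.

38.10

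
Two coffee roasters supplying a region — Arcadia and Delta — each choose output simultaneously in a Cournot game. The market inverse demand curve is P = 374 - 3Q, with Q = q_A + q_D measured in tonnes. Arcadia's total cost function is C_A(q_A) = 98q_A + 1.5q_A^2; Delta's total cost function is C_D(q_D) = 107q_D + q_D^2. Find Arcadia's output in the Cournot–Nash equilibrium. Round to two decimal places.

22.33

Arcadia's profit: π_A = (374 - 3Q)q_A - (98q_A + (3/2)q_A²). Setting ∂π_A/∂q_A = 0: 276 - 9q_A - 3(q_D) = 0.
Delta's first-order condition: 267 - 8q_D - 3(q_A) = 0.
Rearranging gives the reaction functions q_A = (276 - 3q_D)/9 and q_D = (267 - 3q_A)/8.
Solving the pair: q_A = 67/3, q_D = 25.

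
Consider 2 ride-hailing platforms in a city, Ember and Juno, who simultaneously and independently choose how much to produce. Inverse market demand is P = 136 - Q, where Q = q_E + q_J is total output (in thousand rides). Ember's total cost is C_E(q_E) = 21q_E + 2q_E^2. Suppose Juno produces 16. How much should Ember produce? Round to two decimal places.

With the rival's output fixed at 16, Ember's profit is π_E = (136 - 16 - q_E)q_E - (21q_E + 2q_E²) = (120 - q_E)q_E - (21q_E + 2q_E²).
∂π_E/∂q_E = 99 - 6q_E = 0, so q_E = 33/2.

16.50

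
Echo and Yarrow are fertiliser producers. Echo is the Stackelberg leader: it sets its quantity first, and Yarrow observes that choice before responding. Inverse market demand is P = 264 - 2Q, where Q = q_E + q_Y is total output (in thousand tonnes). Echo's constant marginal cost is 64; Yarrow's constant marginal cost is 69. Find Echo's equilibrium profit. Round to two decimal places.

The follower Yarrow best-responds to any q_E: π_Y = (264 - 2Q)q_Y - 69q_Y.
Setting the follower's marginal profit to zero, 195 - 2q_E - 4q_Y = 0, i.e. q_Y = (195 - 2q_E)/4.
The leader anticipates this reaction. Substituting into P = 264 - 2Q gives P = 333/2 - q_E, so π_E = (333/2 - q_E)q_E - 64q_E.
The leader's first-order condition 205/2 - 2q_E = 0 yields q_E = 205/4.
Then q_Y = (195 - 2·(205/4))/4 = 185/8.
Price P = 264 - 2·(595/8) = 461/4.
Echo's profit: (461/4 - 64)·(205/4) = 2626.5625.

2626.56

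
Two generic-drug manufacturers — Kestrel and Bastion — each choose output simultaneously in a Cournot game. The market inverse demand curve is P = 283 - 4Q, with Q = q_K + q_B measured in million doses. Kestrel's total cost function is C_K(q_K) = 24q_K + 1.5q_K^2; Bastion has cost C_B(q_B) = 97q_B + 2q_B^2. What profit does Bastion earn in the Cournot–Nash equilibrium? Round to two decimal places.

Kestrel's profit: π_K = (283 - 4Q)q_K - (24q_K + (3/2)q_K²). Setting ∂π_K/∂q_K = 0: 259 - 11q_K - 4(q_B) = 0.
Bastion's first-order condition: 186 - 12q_B - 4(q_K) = 0.
Rearranging gives the reaction functions q_K = (259 - 4q_B)/11 and q_B = (186 - 4q_K)/12.
Solving the pair: q_K = 591/29, q_B = 505/58.
Price P = 283 - 4·(1687/58) = 166.6552.
Bastion's profit: 166.6552·(505/58) - 97·(505/58) - 2(505/58)² = 454.8603.

454.86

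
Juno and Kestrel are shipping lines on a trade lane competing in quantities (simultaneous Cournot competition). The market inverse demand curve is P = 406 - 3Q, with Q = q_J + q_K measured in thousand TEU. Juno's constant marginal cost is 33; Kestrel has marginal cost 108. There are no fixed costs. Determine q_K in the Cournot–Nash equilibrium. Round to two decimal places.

Juno's profit: π_J = (406 - 3Q)q_J - (33q_J). Setting ∂π_J/∂q_J = 0: 373 - 6q_J - 3(q_K) = 0.
Kestrel's profit: π_K = (406 - 3Q)q_K - (108q_K). Setting ∂π_K/∂q_K = 0: 298 - 6q_K - 3(q_J) = 0.
Rearranging gives the reaction functions q_J = (373 - 3q_K)/6 and q_K = (298 - 3q_J)/6.
Substituting one into the other gives q_J = 448/9 and q_K = 223/9.

24.78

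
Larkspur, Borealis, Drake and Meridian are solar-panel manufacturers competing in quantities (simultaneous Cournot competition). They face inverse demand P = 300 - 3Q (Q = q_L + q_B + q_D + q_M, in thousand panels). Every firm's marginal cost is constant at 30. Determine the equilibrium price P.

84

A representative firm's profit is π_i = q_i(300 - 3Q) - 30q_i.
Setting ∂π_i/∂q_i = 0 with rivals' quantities fixed: 270 - 6q_i - 3·Σ_{j≠i} q_j = 0.
With identical firms every q_j equals q_i, so Σ_{j≠i} q_j = 3q_i and 270 = 15q_i, giving q_i = 18.
Total output Q = 72, so price P = 300 - 3·72 = 84.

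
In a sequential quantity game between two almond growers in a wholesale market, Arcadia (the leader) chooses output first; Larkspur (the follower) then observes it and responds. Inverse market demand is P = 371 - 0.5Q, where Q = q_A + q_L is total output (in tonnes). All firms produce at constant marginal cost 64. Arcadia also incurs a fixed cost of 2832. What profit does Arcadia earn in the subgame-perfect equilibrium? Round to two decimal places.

20730.25

The follower Larkspur best-responds to any q_A: π_L = (371 - 0.5Q)q_L - 64q_L.
∂π_L/∂q_L = 307 - (1/2)q_A - q_L = 0 gives the reaction function q_L = (307 - (1/2)q_A).
Arcadia substitutes q_L(q_A) into its own profit: π_A = q_A(371 - (1/2)q_A - (307 - (1/2)q_A)/2) - 64q_A = (435/2 - (1/4)q_A)q_A - 64q_A.
The leader's first-order condition 307/2 - (1/2)q_A = 0 yields q_A = 307.
Then q_L = (307 - (1/2)·307) = 307/2.
Price P = 371 - (1/2)·(921/2) = 563/4.
Arcadia's profit: (563/4 - 64)·307 - 2832 = 20730.2500.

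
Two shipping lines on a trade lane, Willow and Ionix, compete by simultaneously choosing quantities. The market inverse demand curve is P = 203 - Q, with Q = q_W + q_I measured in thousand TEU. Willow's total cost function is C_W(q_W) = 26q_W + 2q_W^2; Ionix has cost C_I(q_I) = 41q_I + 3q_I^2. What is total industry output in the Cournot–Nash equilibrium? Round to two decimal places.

43.60

Willow's profit: π_W = (203 - Q)q_W - (26q_W + 2q_W²). Setting ∂π_W/∂q_W = 0: 177 - 6q_W - (q_I) = 0.
Ionix's first-order condition: 162 - 8q_I - (q_W) = 0.
So q_W = (177 - q_I)/6 and q_I = (162 - q_W)/8.
Substituting one into the other gives q_W = 1254/47 and q_I = 795/47.
Total output Q = 1254/47 + 795/47 = 43.5957.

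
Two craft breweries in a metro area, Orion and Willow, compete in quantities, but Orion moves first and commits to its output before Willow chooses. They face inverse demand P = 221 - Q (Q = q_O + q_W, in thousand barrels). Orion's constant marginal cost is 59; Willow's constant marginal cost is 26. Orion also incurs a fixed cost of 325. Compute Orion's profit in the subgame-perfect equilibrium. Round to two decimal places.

1755.13

Solve by backward induction. Given q_O, the follower Willow maximises π_W = (221 - q_O - q_W)q_W - 26q_W.
Setting the follower's marginal profit to zero, 195 - q_O - 2q_W = 0, i.e. q_W = (195 - q_O)/2.
The leader anticipates this reaction. Substituting into P = 221 - Q gives P = 247/2 - (1/2)q_O, so π_O = (247/2 - (1/2)q_O)q_O - 59q_O.
Leader FOC: 129/2 - q_O = 0, so q_O = 129/2.
Then q_W = (195 - 129/2)/2 = 261/4.
Price P = 221 - 519/4 = 365/4.
Orion's profit: (365/4 - 59)·(129/2) - 325 = 1755.1250.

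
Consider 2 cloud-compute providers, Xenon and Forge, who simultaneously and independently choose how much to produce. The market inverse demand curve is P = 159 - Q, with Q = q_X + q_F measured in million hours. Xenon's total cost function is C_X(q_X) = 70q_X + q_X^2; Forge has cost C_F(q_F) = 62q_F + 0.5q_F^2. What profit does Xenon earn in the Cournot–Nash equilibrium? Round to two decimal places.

Xenon's profit: π_X = (159 - Q)q_X - (70q_X + q_X²). Setting ∂π_X/∂q_X = 0: 89 - 4q_X - (q_F) = 0.
Forge's first-order condition: 97 - 3q_F - (q_X) = 0.
Best responses: q_X = (89 - q_F)/4, q_F = (97 - q_X)/3.
Solving the pair: q_X = 170/11, q_F = 299/11.
Price P = 159 - 469/11 = 1280/11.
Xenon's profit: (1280/11)·(170/11) - 70·(170/11) - (170/11)² = 477.6860.

477.69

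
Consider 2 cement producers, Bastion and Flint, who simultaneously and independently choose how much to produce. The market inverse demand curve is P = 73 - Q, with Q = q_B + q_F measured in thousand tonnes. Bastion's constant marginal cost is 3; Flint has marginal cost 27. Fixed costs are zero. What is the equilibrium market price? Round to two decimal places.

34.33

Bastion's profit: π_B = (73 - Q)q_B - (3q_B). Setting ∂π_B/∂q_B = 0: 70 - 2q_B - (q_F) = 0.
Flint's first-order condition: 46 - 2q_F - (q_B) = 0.
So q_B = (70 - q_F)/2 and q_F = (46 - q_B)/2.
Substituting one into the other gives q_B = 94/3 and q_F = 22/3.
Total output Q = 116/3, so price P = 73 - 116/3 = 103/3.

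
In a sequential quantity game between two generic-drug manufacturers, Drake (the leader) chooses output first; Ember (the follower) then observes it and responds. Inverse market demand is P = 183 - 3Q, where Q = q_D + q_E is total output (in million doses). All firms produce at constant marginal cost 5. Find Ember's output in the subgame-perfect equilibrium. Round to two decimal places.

Solve by backward induction. Given q_D, the follower Ember maximises π_E = (183 - 3q_D - 3q_E)q_E - 5q_E.
Follower FOC: 178 - 3q_D - 6q_E = 0, so q_E(q_D) = (178 - 3q_D)/6.
The leader anticipates this reaction. Substituting into P = 183 - 3Q gives P = 94 - (3/2)q_D, so π_D = (94 - (3/2)q_D)q_D - 5q_D.
The leader's first-order condition 89 - 3q_D = 0 yields q_D = 89/3.
Then q_E = (178 - 3·(89/3))/6 = 89/6.

14.83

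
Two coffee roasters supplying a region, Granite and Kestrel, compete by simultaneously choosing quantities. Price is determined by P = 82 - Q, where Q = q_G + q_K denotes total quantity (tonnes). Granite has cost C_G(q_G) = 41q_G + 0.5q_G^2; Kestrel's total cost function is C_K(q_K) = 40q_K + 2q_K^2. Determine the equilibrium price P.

Granite's profit: π_G = (82 - Q)q_G - (41q_G + (1/2)q_G²). Setting ∂π_G/∂q_G = 0: 41 - 3q_G - (q_K) = 0.
Kestrel's profit: π_K = (82 - Q)q_K - (40q_K + 2q_K²). Setting ∂π_K/∂q_K = 0: 42 - 6q_K - (q_G) = 0.
Best responses: q_G = (41 - q_K)/3, q_K = (42 - q_G)/6.
Solving the pair: q_G = 12, q_K = 5.
Total output Q = 17, so price P = 82 - 17 = 65.

65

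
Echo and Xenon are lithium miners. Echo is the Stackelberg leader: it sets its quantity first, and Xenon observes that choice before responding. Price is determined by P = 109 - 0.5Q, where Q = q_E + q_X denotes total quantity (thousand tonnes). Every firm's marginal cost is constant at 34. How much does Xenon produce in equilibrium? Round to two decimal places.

The follower Xenon best-responds to any q_E: π_X = (109 - 0.5Q)q_X - 34q_X.
Setting the follower's marginal profit to zero, 75 - (1/2)q_E - q_X = 0, i.e. q_X = (75 - (1/2)q_E).
Echo substitutes q_X(q_E) into its own profit: π_E = q_E(109 - (1/2)q_E - (75 - (1/2)q_E)/2) - 34q_E = (143/2 - (1/4)q_E)q_E - 34q_E.
Maximising: ∂π_E/∂q_E = 75/2 - (1/2)q_E = 0, giving q_E = 75.
Then q_X = (75 - (1/2)·75) = 75/2.

37.50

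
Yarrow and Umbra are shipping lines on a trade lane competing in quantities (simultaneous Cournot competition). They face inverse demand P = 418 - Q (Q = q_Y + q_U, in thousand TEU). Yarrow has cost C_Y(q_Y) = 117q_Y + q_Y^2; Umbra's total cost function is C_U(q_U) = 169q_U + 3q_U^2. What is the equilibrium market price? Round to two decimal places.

Yarrow's profit: π_Y = (418 - Q)q_Y - (117q_Y + q_Y²). Setting ∂π_Y/∂q_Y = 0: 301 - 4q_Y - (q_U) = 0.
Umbra's profit: π_U = (418 - Q)q_U - (169q_U + 3q_U²). Setting ∂π_U/∂q_U = 0: 249 - 8q_U - (q_Y) = 0.
Best responses: q_Y = (301 - q_U)/4, q_U = (249 - q_Y)/8.
Solving the pair: q_Y = 69.6452, q_U = 695/31.
Total output Q = 92.0645, so price P = 418 - 92.0645 = 325.9355.

325.94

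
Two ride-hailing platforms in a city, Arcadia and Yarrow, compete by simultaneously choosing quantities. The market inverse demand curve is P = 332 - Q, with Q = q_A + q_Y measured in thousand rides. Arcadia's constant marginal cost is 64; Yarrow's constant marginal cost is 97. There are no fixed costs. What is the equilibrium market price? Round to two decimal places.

Arcadia's profit: π_A = (332 - Q)q_A - (64q_A). Setting ∂π_A/∂q_A = 0: 268 - 2q_A - (q_Y) = 0.
Yarrow's first-order condition: 235 - 2q_Y - (q_A) = 0.
Rearranging gives the reaction functions q_A = (268 - q_Y)/2 and q_Y = (235 - q_A)/2.
Solving the pair: q_A = 301/3, q_Y = 202/3.
Total output Q = 503/3, so price P = 332 - 503/3 = 493/3.

164.33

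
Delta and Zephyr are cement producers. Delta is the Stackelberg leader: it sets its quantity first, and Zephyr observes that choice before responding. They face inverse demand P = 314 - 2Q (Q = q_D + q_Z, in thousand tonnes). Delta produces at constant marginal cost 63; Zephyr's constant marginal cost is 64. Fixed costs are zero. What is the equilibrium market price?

Solve by backward induction. Given q_D, the follower Zephyr maximises π_Z = (314 - 2q_D - 2q_Z)q_Z - 64q_Z.
Setting the follower's marginal profit to zero, 250 - 2q_D - 4q_Z = 0, i.e. q_Z = (250 - 2q_D)/4.
The leader anticipates this reaction. Substituting into P = 314 - 2Q gives P = 189 - q_D, so π_D = (189 - q_D)q_D - 63q_D.
Leader FOC: 126 - 2q_D = 0, so q_D = 63.
Then q_Z = (250 - 2·63)/4 = 31.
Total output Q = 94, so price P = 314 - 2·94 = 126.

126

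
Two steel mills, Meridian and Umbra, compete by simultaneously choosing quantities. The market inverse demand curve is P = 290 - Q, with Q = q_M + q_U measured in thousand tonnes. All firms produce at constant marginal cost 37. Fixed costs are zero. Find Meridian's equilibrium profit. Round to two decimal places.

7112.11

Each firm earns π_i = (290 - Q)q_i - 37q_i.
Setting ∂π_i/∂q_i = 0 with rivals' quantities fixed: 253 - 2q_i - q_j = 0.
With identical firms every q_j equals q_i, so q_j = q_i and 253 = 3q_i, giving q_i = 253/3.
Price P = 290 - 506/3 = 364/3.
Meridian's profit: (364/3 - 37)·(253/3) = 7112.1111.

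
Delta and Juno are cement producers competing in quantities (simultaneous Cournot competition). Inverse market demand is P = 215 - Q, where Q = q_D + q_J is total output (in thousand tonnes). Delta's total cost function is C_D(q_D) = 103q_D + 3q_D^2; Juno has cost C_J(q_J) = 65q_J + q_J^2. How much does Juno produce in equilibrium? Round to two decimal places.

Delta's profit: π_D = (215 - Q)q_D - (103q_D + 3q_D²). Setting ∂π_D/∂q_D = 0: 112 - 8q_D - (q_J) = 0.
Juno's first-order condition: 150 - 4q_J - (q_D) = 0.
So q_D = (112 - q_J)/8 and q_J = (150 - q_D)/4.
Substituting one into the other gives q_D = 298/31 and q_J = 1088/31.

35.10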